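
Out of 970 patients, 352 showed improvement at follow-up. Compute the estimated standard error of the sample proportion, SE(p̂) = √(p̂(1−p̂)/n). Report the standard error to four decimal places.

SE = 0.0154

The sample proportion is 352/970 = 0.36289.
p̂(1−p̂) = 0.231201.
SE = √(0.231201/970) = √0.000238352 = 0.0154.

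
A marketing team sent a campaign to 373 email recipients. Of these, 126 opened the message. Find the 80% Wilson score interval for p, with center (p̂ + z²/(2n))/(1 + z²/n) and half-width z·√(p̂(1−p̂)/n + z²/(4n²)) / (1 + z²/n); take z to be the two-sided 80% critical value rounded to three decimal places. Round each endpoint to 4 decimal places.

p̂ = 126/373 = 0.33780; z = 1.282, so z² = 1.643524.
Denominator 1 + z²/n = 1 + 1.643524/373 = 1.004406.
Center = (0.33780 + 0.002203)/1.004406 = 0.33851.
Radicand: p̂(1−p̂)/n + z²/(4n²) = 0.000599710 + 0.000002953 = 0.000602663.
Half-width = z·√(radicand)/denom = 1.282·0.024549/1.004406 = 0.03133.
Interval: 0.33851 ± 0.03133 → (0.3072, 0.3698).

(0.3072, 0.3698)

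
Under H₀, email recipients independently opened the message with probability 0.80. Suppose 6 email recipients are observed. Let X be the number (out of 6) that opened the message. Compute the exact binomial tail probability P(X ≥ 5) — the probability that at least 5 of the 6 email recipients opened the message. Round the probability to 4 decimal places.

P = 0.6554

X is binomial with n = 6 and p = 0.80.
P(X ≥ 5) = C(6,5)·0.80^5·0.20^1 + C(6,6)·0.80^6·0.20^0.
= 0.393216 + 0.262144 = 0.6554.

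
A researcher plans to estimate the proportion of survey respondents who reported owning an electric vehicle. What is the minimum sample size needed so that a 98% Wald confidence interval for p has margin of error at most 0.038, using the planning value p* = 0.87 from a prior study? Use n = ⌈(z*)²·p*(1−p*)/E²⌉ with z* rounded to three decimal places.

n = 424

z* = 2.326 at the 98% level.
p*(1−p*) = 0.1131.
Required n before rounding: 5.410276 × 0.1131 / 0.038² = 423.755.
Rounding up, n = 424.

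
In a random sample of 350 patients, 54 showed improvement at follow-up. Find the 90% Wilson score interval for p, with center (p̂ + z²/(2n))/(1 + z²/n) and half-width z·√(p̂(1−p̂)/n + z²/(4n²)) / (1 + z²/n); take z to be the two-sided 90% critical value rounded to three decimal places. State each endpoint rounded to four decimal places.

(0.1252, 0.1887)

Here p̂ = 54/350 = 0.15429 and z = 1.645 (z² = 2.706025).
1 + z²/n = 1.007732.
Center = (0.15429 + 0.003866)/1.007732 = 0.15694.
Radicand: p̂(1−p̂)/n + z²/(4n²) = 0.000372805 + 0.000005523 = 0.000378328.
Half-width = z·√(radicand)/denom = 1.645·0.019451/1.007732 = 0.03175.
Interval: 0.15694 ± 0.03175 → (0.1252, 0.1887).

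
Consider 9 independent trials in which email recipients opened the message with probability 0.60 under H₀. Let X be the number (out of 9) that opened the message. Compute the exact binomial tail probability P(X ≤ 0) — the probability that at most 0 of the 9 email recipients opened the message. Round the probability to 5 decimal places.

X is binomial with n = 9 and p = 0.60.
P(X ≤ 0) = C(9,0)·0.60^0·0.40^9.
= 0.000262 = 0.00026.

P = 0.00026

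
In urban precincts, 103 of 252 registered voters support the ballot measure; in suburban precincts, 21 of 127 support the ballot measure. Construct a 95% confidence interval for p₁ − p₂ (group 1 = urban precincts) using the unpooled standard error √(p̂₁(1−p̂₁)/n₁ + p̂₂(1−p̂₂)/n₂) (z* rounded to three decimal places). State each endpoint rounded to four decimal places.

p̂₁ = 103/252 = 0.40873, p̂₂ = 21/127 = 0.16535; p̂₁ − p̂₂ = 0.24338.
SE = √(0.000959007 + 0.001086711) = √0.002045718 = 0.045230.
The 95% critical value is z* = 1.960. Margin of error = 0.08865.
CI: 0.24338 ± 0.08865 = (0.1547, 0.3320).

(0.1547, 0.3320)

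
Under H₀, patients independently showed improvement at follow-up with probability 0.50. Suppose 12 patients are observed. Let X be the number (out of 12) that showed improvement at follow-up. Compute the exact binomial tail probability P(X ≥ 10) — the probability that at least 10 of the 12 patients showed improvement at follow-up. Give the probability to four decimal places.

P = 0.0193

X ~ Binomial(n=12, p=0.50).
P(X ≥ 10) = C(12,10)·0.50^10·0.50^2 + C(12,11)·0.50^11·0.50^1 + C(12,12)·0.50^12·0.50^0.
= 0.016113 + 0.002930 + 0.000244 = 0.0193.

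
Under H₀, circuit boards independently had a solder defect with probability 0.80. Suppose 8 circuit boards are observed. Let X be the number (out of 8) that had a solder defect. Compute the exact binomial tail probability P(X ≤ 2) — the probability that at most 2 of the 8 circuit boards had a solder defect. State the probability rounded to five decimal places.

X is binomial with n = 8 and p = 0.80.
P(X ≤ 2) = C(8,0)·0.80^0·0.20^8 + C(8,1)·0.80^1·0.20^7 + C(8,2)·0.80^2·0.20^6.
= 0.000003 + 0.000082 + 0.001147 = 0.00123.

P = 0.00123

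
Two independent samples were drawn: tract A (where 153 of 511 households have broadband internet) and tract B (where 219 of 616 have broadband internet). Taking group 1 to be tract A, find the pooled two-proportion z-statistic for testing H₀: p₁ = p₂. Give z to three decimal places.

z = -1.994

p̂₁ = 153/511 = 0.29941, p̂₂ = 219/616 = 0.35552.
Pooled p̂ = (153+219)/(511+616) = 372/1127 = 0.33008.
Pooled SE = √[0.2211271·0.00358032] ≈ 0.028137.
z = -0.05611/0.028137 = -1.994.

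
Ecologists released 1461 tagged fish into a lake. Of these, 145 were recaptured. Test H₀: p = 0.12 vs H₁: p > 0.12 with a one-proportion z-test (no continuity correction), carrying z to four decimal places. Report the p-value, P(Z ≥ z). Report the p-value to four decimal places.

With x = 145 successes in n = 1461, p̂ = 0.09925.
Null standard error: √(0.12·0.88/1461) = √0.000072279 = 0.008502.
Test statistic (full precision, shown to 4 dp): z = (145/1461 − 0.12)/SE₀ ≈ -2.4410.
p-value = P(Z ≥ z) with z = -2.4410 → 0.9927.

p-value = 0.9927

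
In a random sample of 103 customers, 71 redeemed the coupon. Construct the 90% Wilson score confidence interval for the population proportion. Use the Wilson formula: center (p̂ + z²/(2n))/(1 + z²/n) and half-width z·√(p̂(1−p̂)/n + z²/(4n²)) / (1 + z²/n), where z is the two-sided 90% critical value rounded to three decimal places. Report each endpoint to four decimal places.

Here p̂ = 71/103 = 0.68932 and z = 1.645 (z² = 2.706025).
Denominator 1 + z²/n = 1 + 2.706025/103 = 1.026272.
Adjusted center: (0.68932 + z²/(2n))/1.026272 = 0.68447.
Radicand: p̂(1−p̂)/n + z²/(4n²) = 0.002079202 + 0.000063767 = 0.002142969.
Half-width = 1.645·√0.002142969/1.026272 = 0.07420.
Interval: 0.68447 ± 0.07420 → (0.6103, 0.7587).

(0.6103, 0.7587)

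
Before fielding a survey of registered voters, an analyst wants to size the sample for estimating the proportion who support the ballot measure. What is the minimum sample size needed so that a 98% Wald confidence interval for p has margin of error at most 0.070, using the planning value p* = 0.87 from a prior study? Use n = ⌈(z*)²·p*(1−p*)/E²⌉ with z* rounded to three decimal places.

z* = 2.326 at the 98% level.
p*(1−p*) = 0.87·0.13 = 0.1131.
Required n before rounding: 5.410276 × 0.1131 / 0.070² = 124.878.
Rounding up, n = 125.

n = 125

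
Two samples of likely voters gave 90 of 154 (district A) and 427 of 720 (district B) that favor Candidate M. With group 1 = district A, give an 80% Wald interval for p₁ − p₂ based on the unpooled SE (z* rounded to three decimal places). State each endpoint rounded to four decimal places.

p̂₁ = 0.58442, p̂₂ = 0.59306, so the observed difference is -0.00864.
Unpooled SE = √(p̂₁(1−p̂₁)/n₁ + p̂₂(1−p̂₂)/n₂) = √(0.001577104 + 0.000335195) = 0.043730.
z* = 1.282 at the 80% level. Margin of error = 0.05606.
Interval: -0.00864 ± 0.05606 → (-0.0647, 0.0474).

(-0.0647, 0.0474)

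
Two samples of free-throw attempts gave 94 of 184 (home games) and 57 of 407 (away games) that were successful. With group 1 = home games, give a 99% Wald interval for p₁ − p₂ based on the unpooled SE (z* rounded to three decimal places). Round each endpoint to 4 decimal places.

(0.2661, 0.4756)

p̂₁ = 0.51087, p̂₂ = 0.14005, so the observed difference is 0.37082.
Unpooled SE = √(p̂₁(1−p̂₁)/n₁ + p̂₂(1−p̂₂)/n₂) = √(0.001358054 + 0.000295910) = 0.040669.
z* = 2.576 at the 99% level. Margin of error = 0.10476.
Interval: 0.37082 ± 0.10476 → (0.2661, 0.4756).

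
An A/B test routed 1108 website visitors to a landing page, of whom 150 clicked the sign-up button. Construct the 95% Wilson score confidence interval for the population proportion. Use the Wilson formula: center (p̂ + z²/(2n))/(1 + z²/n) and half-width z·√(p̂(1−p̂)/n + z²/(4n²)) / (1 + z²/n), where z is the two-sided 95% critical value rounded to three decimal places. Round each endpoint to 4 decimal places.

p̂ = 150/1108 = 0.13538; z = 1.960, so z² = 3.841600.
Denominator 1 + z²/n = 1 + 3.841600/1108 = 1.003467.
Adjusted center: (0.13538 + z²/(2n))/1.003467 = 0.13664.
Radicand: p̂(1−p̂)/n + z²/(4n²) = 0.000105642 + 0.000000782 = 0.000106424.
Half-width = 1.960·√0.000106424/1.003467 = 0.02015.
CI: 0.13664 ± 0.02015 = (0.1165, 0.1568).

(0.1165, 0.1568)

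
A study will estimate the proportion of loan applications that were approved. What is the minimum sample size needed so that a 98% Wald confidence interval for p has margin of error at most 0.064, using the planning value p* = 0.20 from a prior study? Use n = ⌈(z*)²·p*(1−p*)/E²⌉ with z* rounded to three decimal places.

The 98% critical value is z* = 2.326.
p*(1−p*) = 0.1600.
Required n before rounding: 5.410276 × 0.1600 / 0.064² = 211.339.
⌈211.339⌉ = 212.

n = 212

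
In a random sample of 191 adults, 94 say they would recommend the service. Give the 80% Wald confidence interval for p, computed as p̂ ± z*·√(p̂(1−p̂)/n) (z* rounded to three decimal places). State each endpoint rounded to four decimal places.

(0.4458, 0.5385)

The sample proportion is 94/191 = 0.49215.
SE = √(p̂(1−p̂)/n) = √(0.249938/191) = 0.036174.
The 80% critical value is z* = 1.282.
Margin = 1.282·0.036174 = 0.04638.
So the interval runs from 0.4458 to 0.5385.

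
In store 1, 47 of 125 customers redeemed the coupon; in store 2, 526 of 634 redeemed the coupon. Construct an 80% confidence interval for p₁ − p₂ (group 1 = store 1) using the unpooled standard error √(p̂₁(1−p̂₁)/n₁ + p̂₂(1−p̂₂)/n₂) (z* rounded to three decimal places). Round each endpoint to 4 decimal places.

p̂₁ = 0.37600, p̂₂ = 0.82965, so the observed difference is -0.45365.
SE = √(0.001876992 + 0.000222916) = √0.002099908 = 0.045825.
For 80% confidence, z* = 1.282. Margin = 1.282·0.045825 = 0.05875.
Interval: -0.45365 ± 0.05875 → (-0.5124, -0.3949).

(-0.5124, -0.3949)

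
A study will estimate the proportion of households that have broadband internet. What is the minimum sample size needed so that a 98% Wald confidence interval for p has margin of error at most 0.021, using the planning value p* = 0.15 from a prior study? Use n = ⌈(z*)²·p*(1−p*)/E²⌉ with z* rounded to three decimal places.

n = 1565

z* = 2.326 at the 98% level.
p*(1−p*) = 0.1275.
Required n before rounding: 5.410276 × 0.1275 / 0.021² = 1564.195.
⌈1564.195⌉ = 1565.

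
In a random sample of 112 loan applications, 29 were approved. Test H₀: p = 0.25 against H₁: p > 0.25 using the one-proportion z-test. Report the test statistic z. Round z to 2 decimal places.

z = 0.22

Sample proportion p̂ = 29/112 = 0.25893.
Null standard error: √(0.25·0.75/112) = √0.001674107 = 0.040916.
z = (0.25893 − 0.25)/0.040916 = 0.00893/0.040916 = 0.22.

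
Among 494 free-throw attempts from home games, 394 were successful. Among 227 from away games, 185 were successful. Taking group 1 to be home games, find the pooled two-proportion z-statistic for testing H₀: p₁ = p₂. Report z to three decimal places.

z = -0.546

p̂₁ = 394/494 = 0.79757, p̂₂ = 185/227 = 0.81498.
Pooled p̂ = (394+185)/(494+227) = 579/721 = 0.80305.
SE = √[p̂(1−p̂)(1/n₁+1/n₂)] = √[0.80305·0.19695·(1/494+1/227)] ≈ 0.031889.
z = -0.01741/0.031889 = -0.546.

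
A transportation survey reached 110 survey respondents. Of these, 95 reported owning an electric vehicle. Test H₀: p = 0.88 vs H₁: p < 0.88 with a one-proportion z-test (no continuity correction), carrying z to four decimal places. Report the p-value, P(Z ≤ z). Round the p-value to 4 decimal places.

p-value = 0.2987

Sample proportion p̂ = 95/110 = 0.86364.
Null standard error: √(0.88·0.12/110) = √0.000960000 = 0.030984.
z = (p̂ − p₀)/SE = (95/110 − 0.88)/0.030984 ≈ -0.5281.
p-value = P(Z ≤ z) with z = -0.5281 → 0.2987.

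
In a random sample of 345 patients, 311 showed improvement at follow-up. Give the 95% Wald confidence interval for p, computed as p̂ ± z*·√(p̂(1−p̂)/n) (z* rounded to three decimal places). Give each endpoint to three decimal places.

(0.870, 0.933)

Sample proportion p̂ = 311/345 = 0.90145.
SE = √(p̂(1−p̂)/n) = √(0.088838/345) = 0.016047.
For 95% confidence, z* = 1.960.
Margin = 1.960·0.016047 = 0.03145.
CI: 0.90145 ± 0.03145 = (0.870, 0.933).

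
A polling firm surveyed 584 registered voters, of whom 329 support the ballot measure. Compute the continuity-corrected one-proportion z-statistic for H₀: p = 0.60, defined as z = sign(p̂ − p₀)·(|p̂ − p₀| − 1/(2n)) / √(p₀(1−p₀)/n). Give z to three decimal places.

Sample proportion p̂ = 329/584 = 0.56336. p̂ − p₀ = -0.036644.
Continuity correction 1/(2n) = 1/1168 = 0.000856.
Corrected numerator: |-0.036644| − 0.000856 = 0.035788.
SE₀ = √(0.60·0.40/584) = 0.020272.
z = (−)0.035788/0.020272 = -1.765.

z = -1.765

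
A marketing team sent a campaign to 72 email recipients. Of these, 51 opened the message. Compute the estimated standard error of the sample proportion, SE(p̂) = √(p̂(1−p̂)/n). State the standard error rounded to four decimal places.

p̂ = 51/72 = 0.70833.
p̂(1−p̂) = 0.70833·0.29167 = 0.206599.
SE = √(0.206599/72) = 0.0536.

SE = 0.0536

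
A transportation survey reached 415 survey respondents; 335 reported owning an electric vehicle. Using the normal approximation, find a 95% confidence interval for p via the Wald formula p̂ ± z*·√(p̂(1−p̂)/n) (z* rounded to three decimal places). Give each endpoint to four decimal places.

The sample proportion is 335/415 = 0.80723.
SE(p̂) = √(0.80723·0.19277/415) = 0.019364.
For 95% confidence, z* = 1.960.
Margin = 1.960·0.019364 = 0.03795.
CI: 0.80723 ± 0.03795 = (0.7693, 0.8452).

(0.7693, 0.8452)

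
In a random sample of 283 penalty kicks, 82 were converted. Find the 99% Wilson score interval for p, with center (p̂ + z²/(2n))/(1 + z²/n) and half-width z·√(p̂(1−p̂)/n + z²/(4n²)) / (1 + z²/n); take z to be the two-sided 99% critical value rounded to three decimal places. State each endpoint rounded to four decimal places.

p̂ = 82/283 = 0.28975; z = 2.576, so z² = 6.635776.
1 + z²/n = 1.023448.
Adjusted center: (0.28975 + z²/(2n))/1.023448 = 0.29457.
Radicand: p̂(1−p̂)/n + z²/(4n²) = 0.000727195 + 0.000020714 = 0.000747909.
Half-width = z·√(radicand)/denom = 2.576·0.027348/1.023448 = 0.06883.
CI: 0.29457 ± 0.06883 = (0.2257, 0.3634).

(0.2257, 0.3634)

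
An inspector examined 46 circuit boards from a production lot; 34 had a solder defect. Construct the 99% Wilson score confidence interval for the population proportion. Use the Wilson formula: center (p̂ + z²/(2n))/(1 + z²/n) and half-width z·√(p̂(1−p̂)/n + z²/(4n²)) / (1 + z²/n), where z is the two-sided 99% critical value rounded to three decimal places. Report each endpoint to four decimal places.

Here p̂ = 34/46 = 0.73913 and z = 2.576 (z² = 6.635776).
Denominator 1 + z²/n = 1 + 6.635776/46 = 1.144256.
Adjusted center: (0.73913 + z²/(2n))/1.144256 = 0.70898.
Radicand: p̂(1−p̂)/n + z²/(4n²) = 0.004191666 + 0.000784000 = 0.004975666.
Half-width = 2.576·√0.004975666/1.144256 = 0.15880.
CI: 0.70898 ± 0.15880 = (0.5502, 0.8678).

(0.5502, 0.8678)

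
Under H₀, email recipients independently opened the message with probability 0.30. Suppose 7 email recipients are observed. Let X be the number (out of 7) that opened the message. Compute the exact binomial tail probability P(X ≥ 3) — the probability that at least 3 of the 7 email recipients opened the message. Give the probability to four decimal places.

P = 0.3529

X is binomial with n = 7 and p = 0.30.
P(X ≥ 3) = Σ_{j=3}^{7} C(7,j)·0.30^j·0.70^{7−j}.
= 0.226894 + 0.097240 + 0.025005 + 0.003572 + 0.000219 = 0.3529.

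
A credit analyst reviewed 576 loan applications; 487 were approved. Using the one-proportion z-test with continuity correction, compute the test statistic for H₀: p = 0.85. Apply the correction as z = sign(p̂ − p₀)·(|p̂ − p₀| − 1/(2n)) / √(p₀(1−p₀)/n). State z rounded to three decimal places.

Sample proportion p̂ = 487/576 = 0.84549. p̂ − p₀ = -0.004514.
1/(2n) = 0.000868.
Corrected numerator: |-0.004514| − 0.000868 = 0.003646.
Under H₀, SE = √(p₀(1−p₀)/n) = √(0.85·0.15/576) = √0.000221354 = 0.014878.
z = −0.003646/0.014878 = -0.245.

z = -0.245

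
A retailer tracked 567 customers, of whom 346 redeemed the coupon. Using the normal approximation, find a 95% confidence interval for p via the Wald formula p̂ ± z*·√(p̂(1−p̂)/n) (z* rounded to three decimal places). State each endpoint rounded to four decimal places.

Sample proportion p̂ = 346/567 = 0.61023.
SE = √(p̂(1−p̂)/n) = √(0.237850/567) = 0.020481.
z* = 1.960 at the 95% level.
Margin = 1.960·0.020481 = 0.04014.
Interval: 0.61023 ± 0.04014 → (0.5701, 0.6504).

(0.5701, 0.6504)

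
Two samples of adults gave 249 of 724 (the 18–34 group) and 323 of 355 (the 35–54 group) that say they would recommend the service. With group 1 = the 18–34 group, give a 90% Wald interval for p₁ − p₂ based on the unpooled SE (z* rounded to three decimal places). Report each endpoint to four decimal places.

(-0.6043, -0.5276)

p̂₁ = 0.34392, p̂₂ = 0.90986, so the observed difference is -0.56594.
SE = √(0.000311657 + 0.000231030) = √0.000542687 = 0.023296.
The 90% critical value is z* = 1.645. Margin = 1.645·0.023296 = 0.03832.
Interval: -0.56594 ± 0.03832 → (-0.6043, -0.5276).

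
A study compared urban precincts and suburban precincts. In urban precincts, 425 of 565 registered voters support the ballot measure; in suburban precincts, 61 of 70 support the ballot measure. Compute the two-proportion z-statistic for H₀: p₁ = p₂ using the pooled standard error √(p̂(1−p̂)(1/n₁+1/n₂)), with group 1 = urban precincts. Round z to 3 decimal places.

z = -2.220

Sample proportions: p̂₁ = 425/565 = 0.75221 and p̂₂ = 61/70 = 0.87143.
Pooling: p̂ = 486/635 = 0.76535.
SE = √[p̂(1−p̂)(1/n₁+1/n₂)] = √[0.76535·0.23465·(1/565+1/70)] ≈ 0.053697.
z = -0.11922/0.053697 = -2.220.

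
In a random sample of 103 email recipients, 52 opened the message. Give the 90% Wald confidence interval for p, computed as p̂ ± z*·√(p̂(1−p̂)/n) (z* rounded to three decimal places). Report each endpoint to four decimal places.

(0.4238, 0.5859)

p̂ = 52/103 = 0.50485.
SE(p̂) = √(0.50485·0.49515/103) = 0.049264.
z* = 1.645 at the 90% level.
Margin = 1.645·0.049264 = 0.08104.
Interval: 0.50485 ± 0.08104 → (0.4238, 0.5859).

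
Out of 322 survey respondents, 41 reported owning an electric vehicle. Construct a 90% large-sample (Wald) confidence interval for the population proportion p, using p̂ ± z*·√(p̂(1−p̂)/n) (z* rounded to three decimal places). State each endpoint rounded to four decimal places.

The sample proportion is 41/322 = 0.12733.
SE = √(p̂(1−p̂)/n) = √(0.111116/322) = 0.018576.
For 90% confidence, z* = 1.645.
Margin = 1.645·0.018576 = 0.03056.
So the interval runs from 0.0968 to 0.1579.

(0.0968, 0.1579)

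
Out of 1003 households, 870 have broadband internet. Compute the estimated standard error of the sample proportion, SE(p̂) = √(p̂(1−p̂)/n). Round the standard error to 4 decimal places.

SE = 0.0107

The sample proportion is 870/1003 = 0.86740.
p̂(1−p̂) = 0.115017.
SE = √(0.115017/1003) = 0.0107.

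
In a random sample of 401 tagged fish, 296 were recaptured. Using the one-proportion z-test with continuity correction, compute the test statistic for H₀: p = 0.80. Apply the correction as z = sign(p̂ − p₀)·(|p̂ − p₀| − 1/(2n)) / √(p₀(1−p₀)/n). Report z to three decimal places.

z = -3.034

With x = 296 successes in n = 401, p̂ = 0.73815. p̂ − p₀ = -0.061845.
1/(2n) = 0.001247.
Corrected numerator: |-0.061845| − 0.001247 = 0.060598.
Under H₀, SE = √(p₀(1−p₀)/n) = √(0.80·0.20/401) = √0.000399002 = 0.019975.
z = −0.060598/0.019975 = -3.034.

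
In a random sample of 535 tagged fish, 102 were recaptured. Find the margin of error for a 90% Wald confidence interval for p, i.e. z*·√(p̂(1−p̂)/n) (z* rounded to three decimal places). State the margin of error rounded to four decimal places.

p̂ = 102/535 = 0.19065.
SE = √(p̂(1−p̂)/n) = √(0.154305/535) = 0.016983.
z* = 1.645 at the 90% level.
Margin of error = z*·SE = 1.645 × 0.016983 = 0.0279.

ME = 0.0279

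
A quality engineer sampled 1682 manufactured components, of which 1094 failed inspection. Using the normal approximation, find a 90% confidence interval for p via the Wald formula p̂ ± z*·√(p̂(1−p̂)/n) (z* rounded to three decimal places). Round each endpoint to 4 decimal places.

(0.6313, 0.6695)

With x = 1094 successes in n = 1682, p̂ = 0.65042.
SE = √(p̂(1−p̂)/n) = √(0.227375/1682) = 0.011627.
z* = 1.645 at the 90% level.
Margin = 1.645·0.011627 = 0.01913.
So the interval runs from 0.6313 to 0.6695.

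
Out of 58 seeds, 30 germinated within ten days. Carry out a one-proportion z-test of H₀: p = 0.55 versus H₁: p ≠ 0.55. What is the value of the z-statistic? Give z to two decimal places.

The sample proportion is 30/58 = 0.51724.
Null standard error: √(0.55·0.45/58) = √0.004267241 = 0.065324.
z = (p̂ − p₀)/SE = (0.51724 − 0.55)/0.065324 = -0.50.

z = -0.50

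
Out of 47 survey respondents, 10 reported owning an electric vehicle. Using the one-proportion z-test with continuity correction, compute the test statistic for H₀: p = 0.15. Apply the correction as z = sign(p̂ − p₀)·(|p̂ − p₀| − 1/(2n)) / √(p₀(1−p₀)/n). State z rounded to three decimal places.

z = 1.001

Sample proportion p̂ = 10/47 = 0.21277. p̂ − p₀ = 0.062766.
Continuity correction 1/(2n) = 1/94 = 0.010638.
Corrected numerator: |0.062766| − 0.010638 = 0.052128.
SE₀ = √(0.15·0.85/47) = 0.052084.
z = +0.052128/0.052084 = 1.001.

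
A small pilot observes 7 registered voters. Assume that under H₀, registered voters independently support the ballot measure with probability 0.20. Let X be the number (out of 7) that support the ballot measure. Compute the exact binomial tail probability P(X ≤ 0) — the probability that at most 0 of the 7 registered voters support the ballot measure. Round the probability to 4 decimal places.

P = 0.2097

X is binomial with n = 7 and p = 0.20.
P(X ≤ 0) = C(7,0)·0.20^0·0.80^7.
= 0.209715 = 0.2097.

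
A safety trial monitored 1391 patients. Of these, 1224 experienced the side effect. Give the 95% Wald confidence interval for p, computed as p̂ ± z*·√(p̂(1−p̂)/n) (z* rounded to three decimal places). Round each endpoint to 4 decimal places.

The sample proportion is 1224/1391 = 0.87994.
SE(p̂) = √(0.87994·0.12006/1391) = 0.008715.
For 95% confidence, z* = 1.960.
Margin of error: 1.960 × 0.008715 = 0.01708.
Interval: 0.87994 ± 0.01708 → (0.8629, 0.8970).

(0.8629, 0.8970)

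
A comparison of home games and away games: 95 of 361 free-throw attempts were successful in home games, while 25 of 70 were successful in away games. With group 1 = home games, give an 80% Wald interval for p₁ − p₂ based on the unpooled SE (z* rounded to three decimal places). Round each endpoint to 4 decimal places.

p̂₁ = 95/361 = 0.26316, p̂₂ = 25/70 = 0.35714; p̂₁ − p̂₂ = -0.09398.
SE = √(0.000537135 + 0.003279883) = √0.003817018 = 0.061782.
For 80% confidence, z* = 1.282. Margin = 1.282·0.061782 = 0.07920.
Interval: -0.09398 ± 0.07920 → (-0.1732, -0.0148).

(-0.1732, -0.0148)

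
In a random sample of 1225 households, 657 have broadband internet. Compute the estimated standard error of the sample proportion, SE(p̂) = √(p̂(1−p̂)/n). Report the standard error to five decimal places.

SE = 0.01425

With x = 657 successes in n = 1225, p̂ = 0.53633.
p̂(1−p̂) = 0.53633·0.46367 = 0.248680.
Dividing by n and taking the root: √0.000203004 = 0.01425.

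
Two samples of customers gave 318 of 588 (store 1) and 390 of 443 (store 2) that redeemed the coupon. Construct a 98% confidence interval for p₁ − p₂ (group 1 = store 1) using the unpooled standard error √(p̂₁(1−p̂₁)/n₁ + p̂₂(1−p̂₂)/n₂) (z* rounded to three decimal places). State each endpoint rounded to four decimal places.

(-0.3993, -0.2798)

p̂₁ = 0.54082, p̂₂ = 0.88036, so the observed difference is -0.33954.
SE = √(0.000422337 + 0.000237755) = √0.000660092 = 0.025692.
The 98% critical value is z* = 2.326. Margin of error = 0.05976.
CI: -0.33954 ± 0.05976 = (-0.3993, -0.2798).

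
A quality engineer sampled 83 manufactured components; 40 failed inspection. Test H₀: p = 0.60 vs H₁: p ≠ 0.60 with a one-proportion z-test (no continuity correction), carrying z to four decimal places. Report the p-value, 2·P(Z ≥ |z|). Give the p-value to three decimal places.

Sample proportion p̂ = 40/83 = 0.48193.
Null standard error: √(0.60·0.40/83) = √0.002891566 = 0.053773.
z = (p̂ − p₀)/SE = (40/83 − 0.60)/0.053773 ≈ -2.1957.
p-value = 2·P(Z ≥ |z|) with z = -2.1957 → 0.028.

p-value = 0.028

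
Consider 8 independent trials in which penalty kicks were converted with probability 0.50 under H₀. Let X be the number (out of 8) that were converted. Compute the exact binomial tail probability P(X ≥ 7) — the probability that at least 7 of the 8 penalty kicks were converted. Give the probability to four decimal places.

X ~ Binomial(n=8, p=0.50).
P(X ≥ 7) = C(8,7)·0.50^7·0.50^1 + C(8,8)·0.50^8·0.50^0.
= 0.031250 + 0.003906 = 0.0352.

P = 0.0352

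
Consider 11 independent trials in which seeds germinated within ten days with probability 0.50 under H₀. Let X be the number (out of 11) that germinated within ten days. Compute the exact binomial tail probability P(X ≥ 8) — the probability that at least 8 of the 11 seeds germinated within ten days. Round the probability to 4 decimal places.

X ~ Binomial(n=11, p=0.50).
P(X ≥ 8) = C(11,8)·0.50^8·0.50^3 + C(11,9)·0.50^9·0.50^2 + C(11,10)·0.50^10·0.50^1 + C(11,11)·0.50^11·0.50^0.
= 0.080566 + 0.026855 + 0.005371 + 0.000488 = 0.1133.

P = 0.1133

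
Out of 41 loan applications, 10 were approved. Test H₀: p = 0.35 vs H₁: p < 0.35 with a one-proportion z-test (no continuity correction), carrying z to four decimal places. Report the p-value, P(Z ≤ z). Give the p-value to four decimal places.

p-value = 0.0772

Sample proportion p̂ = 10/41 = 0.24390.
Null standard error: √(0.35·0.65/41) = √0.005548780 = 0.074490.
z = (p̂ − p₀)/SE = (10/41 − 0.35)/0.074490 ≈ -1.4243.
From the standard normal, P(Z ≤ z) = 0.0772.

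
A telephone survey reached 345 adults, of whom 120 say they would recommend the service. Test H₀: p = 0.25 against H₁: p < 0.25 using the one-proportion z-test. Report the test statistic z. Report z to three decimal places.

Sample proportion p̂ = 120/345 = 0.34783.
Null standard error: √(0.25·0.75/345) = √0.000543478 = 0.023313.
z = (0.34783 − 0.25)/0.023313 = 0.09783/0.023313 = 4.196.

z = 4.196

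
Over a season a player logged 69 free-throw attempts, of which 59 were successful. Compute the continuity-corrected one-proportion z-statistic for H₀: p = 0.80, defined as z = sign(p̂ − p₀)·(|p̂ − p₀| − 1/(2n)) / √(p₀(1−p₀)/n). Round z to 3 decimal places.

With x = 59 successes in n = 69, p̂ = 0.85507. p̂ − p₀ = 0.055072.
Continuity correction 1/(2n) = 1/138 = 0.007246.
Corrected numerator: |0.055072| − 0.007246 = 0.047826.
Under H₀, SE = √(p₀(1−p₀)/n) = √(0.80·0.20/69) = √0.002318841 = 0.048154.
z = +0.047826/0.048154 = 0.993.

z = 0.993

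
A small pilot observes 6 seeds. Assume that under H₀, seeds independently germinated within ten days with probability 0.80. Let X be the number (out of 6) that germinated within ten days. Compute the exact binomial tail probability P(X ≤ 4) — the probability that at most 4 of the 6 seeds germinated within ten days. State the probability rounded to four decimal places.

X ~ Binomial(n=6, p=0.80).
P(X ≤ 4) = Σ_{j=0}^{4} C(6,j)·0.80^j·0.20^{6−j}.
= 0.000064 + 0.001536 + 0.015360 + 0.081920 + 0.245760 = 0.3446.

P = 0.3446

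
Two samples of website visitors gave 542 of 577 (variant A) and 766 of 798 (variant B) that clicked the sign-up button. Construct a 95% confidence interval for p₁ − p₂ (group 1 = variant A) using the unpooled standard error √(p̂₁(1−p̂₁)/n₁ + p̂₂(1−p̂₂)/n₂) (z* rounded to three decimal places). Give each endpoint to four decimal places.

p̂₁ = 0.93934, p̂₂ = 0.95990, so the observed difference is -0.02056.
Unpooled SE = √(p̂₁(1−p̂₁)/n₁ + p̂₂(1−p̂₂)/n₂) = √(0.000098751 + 0.000048236) = 0.012124.
z* = 1.960 at the 95% level. Margin = 1.960·0.012124 = 0.02376.
CI: -0.02056 ± 0.02376 = (-0.0443, 0.0032).

(-0.0443, 0.0032)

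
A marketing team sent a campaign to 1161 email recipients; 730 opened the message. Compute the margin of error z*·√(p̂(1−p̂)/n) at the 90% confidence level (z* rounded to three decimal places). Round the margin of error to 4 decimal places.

ME = 0.0233

Sample proportion p̂ = 730/1161 = 0.62877.
SE = √(p̂(1−p̂)/n) = √(0.233419/1161) = 0.014179.
The 90% critical value is z* = 1.645.
So ME = 0.0233.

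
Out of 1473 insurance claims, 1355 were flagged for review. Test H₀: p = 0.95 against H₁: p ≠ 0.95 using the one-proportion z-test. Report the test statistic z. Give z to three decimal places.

The sample proportion is 1355/1473 = 0.91989.
Null standard error: √(0.95·0.05/1473) = √0.000032247 = 0.005679.
z = (0.91989 − 0.95)/0.005679 = -0.03011/0.005679 = -5.302.

z = -5.302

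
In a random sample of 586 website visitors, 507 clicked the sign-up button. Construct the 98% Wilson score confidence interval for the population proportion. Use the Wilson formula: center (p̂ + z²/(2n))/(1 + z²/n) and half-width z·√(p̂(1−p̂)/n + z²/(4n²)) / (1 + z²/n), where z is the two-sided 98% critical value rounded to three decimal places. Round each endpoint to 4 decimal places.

(0.8290, 0.8947)

p̂ = 507/586 = 0.86519; z = 2.326, so z² = 5.410276.
1 + z²/n = 1.009233.
Center = (0.86519 + 0.004616)/1.009233 = 0.86185.
Radicand: p̂(1−p̂)/n + z²/(4n²) = 0.000199041 + 0.000003939 = 0.000202980.
Half-width = 2.326·√0.000202980/1.009233 = 0.03284.
Interval: 0.86185 ± 0.03284 → (0.8290, 0.8947).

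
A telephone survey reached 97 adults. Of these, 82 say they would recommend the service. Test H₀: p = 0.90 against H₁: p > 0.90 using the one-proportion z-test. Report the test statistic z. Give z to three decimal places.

z = -1.794

The sample proportion is 82/97 = 0.84536.
SE₀ = √(0.90·0.10/97) = 0.030460.
z = (0.84536 − 0.90)/0.030460 = -0.05464/0.030460 = -1.794.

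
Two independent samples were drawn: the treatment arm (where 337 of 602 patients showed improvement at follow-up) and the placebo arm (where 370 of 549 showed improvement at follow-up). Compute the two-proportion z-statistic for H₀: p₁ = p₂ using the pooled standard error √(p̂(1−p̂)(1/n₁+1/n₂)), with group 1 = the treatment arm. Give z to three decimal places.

z = -3.974

Sample proportions: p̂₁ = 337/602 = 0.55980 and p̂₂ = 370/549 = 0.67395.
Pooling: p̂ = 707/1151 = 0.61425.
SE = √[p̂(1−p̂)(1/n₁+1/n₂)] = √[0.61425·0.38575·(1/602+1/549)] ≈ 0.028726.
z = -0.11415/0.028726 = -3.974.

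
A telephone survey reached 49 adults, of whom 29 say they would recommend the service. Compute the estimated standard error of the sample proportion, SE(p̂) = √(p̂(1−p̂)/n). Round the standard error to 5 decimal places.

Sample proportion p̂ = 29/49 = 0.59184.
p̂(1−p̂) = 0.59184·0.40816 = 0.241565.
Dividing by n and taking the root: √0.004929898 = 0.07021.

SE = 0.07021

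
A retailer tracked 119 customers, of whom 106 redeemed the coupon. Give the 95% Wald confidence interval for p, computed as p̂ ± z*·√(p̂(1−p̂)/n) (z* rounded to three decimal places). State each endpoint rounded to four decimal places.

With x = 106 successes in n = 119, p̂ = 0.89076.
Standard error of p̂: √(0.097310/119) = √0.000817727 = 0.028596.
The 95% critical value is z* = 1.960.
Margin of error: 1.960 × 0.028596 = 0.05605.
CI: 0.89076 ± 0.05605 = (0.8347, 0.9468).

(0.8347, 0.9468)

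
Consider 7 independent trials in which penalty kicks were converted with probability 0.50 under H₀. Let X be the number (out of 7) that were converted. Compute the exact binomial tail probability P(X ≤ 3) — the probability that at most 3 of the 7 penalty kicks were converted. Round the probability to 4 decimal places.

P = 0.5000

X is binomial with n = 7 and p = 0.50.
P(X ≤ 3) = C(7,0)·0.50^0·0.50^7 + C(7,1)·0.50^1·0.50^6 + C(7,2)·0.50^2·0.50^5 + C(7,3)·0.50^3·0.50^4.
= 0.007812 + 0.054688 + 0.164062 + 0.273438 = 0.5000.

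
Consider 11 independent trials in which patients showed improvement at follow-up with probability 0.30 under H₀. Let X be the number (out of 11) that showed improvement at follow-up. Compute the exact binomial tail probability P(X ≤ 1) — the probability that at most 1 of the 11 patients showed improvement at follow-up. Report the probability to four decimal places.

P = 0.1130

X ~ Binomial(n=11, p=0.30).
P(X ≤ 1) = C(11,0)·0.30^0·0.70^11 + C(11,1)·0.30^1·0.70^10.
= 0.019773 + 0.093217 = 0.1130.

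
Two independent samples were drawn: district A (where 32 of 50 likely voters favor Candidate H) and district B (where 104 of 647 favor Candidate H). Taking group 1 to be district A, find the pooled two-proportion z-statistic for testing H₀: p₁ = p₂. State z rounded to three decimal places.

Sample proportions: p̂₁ = 32/50 = 0.64000 and p̂₂ = 104/647 = 0.16074.
Pooling: p̂ = 136/697 = 0.19512.
SE = √[p̂(1−p̂)(1/n₁+1/n₂)] = √[0.19512·0.80488·(1/50+1/647)] ≈ 0.058170.
z = 0.47926/0.058170 = 8.239.

z = 8.239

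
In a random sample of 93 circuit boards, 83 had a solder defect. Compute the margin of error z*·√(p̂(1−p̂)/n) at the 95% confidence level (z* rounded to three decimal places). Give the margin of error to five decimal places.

ME = 0.06296

p̂ = 83/93 = 0.89247.
Standard error of p̂: √(0.095965/93) = √0.001031880 = 0.032123.
The 95% critical value is z* = 1.960.
Margin of error = z*·SE = 1.960 × 0.032123 = 0.06296.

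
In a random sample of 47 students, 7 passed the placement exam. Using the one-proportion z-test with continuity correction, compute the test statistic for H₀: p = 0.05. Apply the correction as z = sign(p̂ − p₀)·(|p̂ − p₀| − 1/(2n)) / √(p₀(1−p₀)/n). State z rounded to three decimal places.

With x = 7 successes in n = 47, p̂ = 0.14894. p̂ − p₀ = 0.098936.
Continuity correction 1/(2n) = 1/94 = 0.010638.
Corrected numerator: |0.098936| − 0.010638 = 0.088298.
SE₀ = √(0.05·0.95/47) = 0.031791.
z = (+)0.088298/0.031791 = 2.777.

z = 2.777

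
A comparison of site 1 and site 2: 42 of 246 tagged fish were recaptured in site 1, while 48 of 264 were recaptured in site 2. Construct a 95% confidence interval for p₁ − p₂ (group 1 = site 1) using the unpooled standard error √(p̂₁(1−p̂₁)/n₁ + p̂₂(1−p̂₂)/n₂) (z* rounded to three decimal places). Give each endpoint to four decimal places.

(-0.0772, 0.0551)

p̂₁ = 42/246 = 0.17073, p̂₂ = 48/264 = 0.18182; p̂₁ − p̂₂ = -0.01109.
SE = √(0.000575538 + 0.000563486) = √0.001139024 = 0.033749.
For 95% confidence, z* = 1.960. Margin of error = 0.06615.
Interval: -0.01109 ± 0.06615 → (-0.0772, 0.0551).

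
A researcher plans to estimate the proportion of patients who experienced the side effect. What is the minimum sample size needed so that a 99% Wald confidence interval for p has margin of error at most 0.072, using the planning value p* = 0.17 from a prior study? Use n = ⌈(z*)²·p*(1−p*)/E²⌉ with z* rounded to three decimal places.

n = 181

For 99% confidence, z* = 2.576.
p*(1−p*) = 0.1411.
Required n before rounding: 6.635776 × 0.1411 / 0.072² = 180.615.
Rounding up, n = 181.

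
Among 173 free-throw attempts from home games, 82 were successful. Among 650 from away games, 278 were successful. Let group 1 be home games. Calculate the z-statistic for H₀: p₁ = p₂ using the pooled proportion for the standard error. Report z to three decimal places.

z = 1.091

Sample proportions: p̂₁ = 82/173 = 0.47399 and p̂₂ = 278/650 = 0.42769.
Pooled p̂ = (82+278)/(173+650) = 360/823 = 0.43742.
SE = √[p̂(1−p̂)(1/n₁+1/n₂)] = √[0.43742·0.56258·(1/173+1/650)] ≈ 0.042439.
z = (p̂₁ − p̂₂)/SE = (0.47399 − 0.42769)/0.042439 = 0.04630/0.042439 = 1.091.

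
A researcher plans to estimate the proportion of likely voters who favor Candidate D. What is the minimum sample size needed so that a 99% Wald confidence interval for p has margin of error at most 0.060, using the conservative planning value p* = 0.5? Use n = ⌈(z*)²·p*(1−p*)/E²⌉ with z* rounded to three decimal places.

z* = 2.576 at the 99% level.
p*(1−p*) = 0.50·0.50 = 0.2500.
(z*)²·p*(1−p*)/E² = 6.635776·0.2500/0.003600 = 460.818.
Rounding up, n = 461.

n = 461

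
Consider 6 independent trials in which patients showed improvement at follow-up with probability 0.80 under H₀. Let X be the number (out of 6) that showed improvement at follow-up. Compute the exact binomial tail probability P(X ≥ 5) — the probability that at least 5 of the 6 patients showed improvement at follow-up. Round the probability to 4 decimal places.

X is binomial with n = 6 and p = 0.80.
P(X ≥ 5) = C(6,5)·0.80^5·0.20^1 + C(6,6)·0.80^6·0.20^0.
= 0.393216 + 0.262144 = 0.6554.

P = 0.6554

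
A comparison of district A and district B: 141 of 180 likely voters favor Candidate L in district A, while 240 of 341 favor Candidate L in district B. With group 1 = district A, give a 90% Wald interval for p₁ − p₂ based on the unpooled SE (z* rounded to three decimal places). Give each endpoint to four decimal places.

p̂₁ = 0.78333, p̂₂ = 0.70381, so the observed difference is 0.07952.
Unpooled SE = √(p̂₁(1−p̂₁)/n₁ + p̂₂(1−p̂₂)/n₂) = √(0.000942901 + 0.000611321) = 0.039424.
For 90% confidence, z* = 1.645. Margin of error = 0.06485.
So the interval runs from 0.0147 to 0.1444.

(0.0147, 0.1444)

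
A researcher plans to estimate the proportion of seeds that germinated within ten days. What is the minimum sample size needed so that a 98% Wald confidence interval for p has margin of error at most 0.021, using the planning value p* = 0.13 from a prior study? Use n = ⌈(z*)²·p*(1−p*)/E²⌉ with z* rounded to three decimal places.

For 98% confidence, z* = 2.326.
p*(1−p*) = 0.1131.
(z*)²·p*(1−p*)/E² = 5.410276·0.1131/0.000441 = 1387.533.
⌈1387.533⌉ = 1388.

n = 1388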